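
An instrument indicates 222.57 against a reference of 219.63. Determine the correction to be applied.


Correction = standard - reading
= 219.63 - 222.57
= -2.9400

-2.9400


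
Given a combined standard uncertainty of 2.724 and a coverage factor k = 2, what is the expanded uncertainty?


U = k * uc
U = 2 * 2.724
U = 5.4480

5.4480


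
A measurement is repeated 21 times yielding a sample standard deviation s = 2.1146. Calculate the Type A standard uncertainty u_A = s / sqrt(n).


u_A = s / sqrt(n)
u_A = 2.1146 / sqrt(21)
u_A = 2.1146 / 4.5825757
u_A = 0.4614

0.4614


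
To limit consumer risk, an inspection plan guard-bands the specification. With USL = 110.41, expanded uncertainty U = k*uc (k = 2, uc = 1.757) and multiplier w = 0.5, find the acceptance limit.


U = k * uc = 2 * 1.757 = 3.514
guard band g = w * U = 0.5 * 3.514 = 1.757
AL = USL - g = 110.41 - 1.757
AL = 108.6530

108.6530


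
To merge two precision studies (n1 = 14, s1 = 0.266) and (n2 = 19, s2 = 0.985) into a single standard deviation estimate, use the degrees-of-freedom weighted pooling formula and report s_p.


s_p = sqrt(((n1-1)*s1^2 + (n2-1)*s2^2) / (n1+n2-2))
numerator = (14-1)*0.266^2 + (19-1)*0.985^2 = 0.919828 + 17.46405 = 18.383878
denominator = 14 + 19 - 2 = 31
s_p^2 = 18.383878 / 31 = 0.59302832
s_p = sqrt(0.59302832) = 0.7701

0.7701


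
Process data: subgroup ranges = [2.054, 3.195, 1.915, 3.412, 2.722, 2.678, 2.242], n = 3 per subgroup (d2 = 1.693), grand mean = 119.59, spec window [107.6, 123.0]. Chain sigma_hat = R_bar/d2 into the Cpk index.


R_bar = (2.054 + 3.195 + 1.915 + 3.412 + 2.722 + 2.678 + 2.242) / 7 = 2.6025714
sigma = R_bar / d2 = 2.6025714 / 1.693 = 1.5372542
Cp = (USL - LSL)/(6*sigma) = (123.0 - 107.6)/(6*1.5372542) = 1.6696
Cpu = (123.0 - 119.59)/(3*1.5372542) = 0.7394
Cpl = (119.59 - 107.6)/(3*1.5372542) = 2.5999
Cpk = min(Cpu, Cpl) = 0.7394

0.7394


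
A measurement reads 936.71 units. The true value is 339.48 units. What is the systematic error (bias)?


Systematic error = measured - true
= 936.71 - 339.48
= 597.2300

597.2300


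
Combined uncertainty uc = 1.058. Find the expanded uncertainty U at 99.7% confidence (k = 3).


U = k * uc
U = 3 * 1.058
U = 3.1740

3.1740


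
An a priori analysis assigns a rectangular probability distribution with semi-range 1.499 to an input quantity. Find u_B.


u_B = half_width / sqrt(3)
u_B = 1.499 / 1.7320508
u_B = 0.8654

0.8654


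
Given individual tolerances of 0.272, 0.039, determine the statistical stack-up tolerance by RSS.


RSS = sqrt(0.272^2 + 0.039^2)
= sqrt(0.075505)
= 0.2748

0.2748


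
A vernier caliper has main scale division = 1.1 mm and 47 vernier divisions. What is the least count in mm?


LC = MSD / n_div
= 1.1 / 47
= 0.0234

0.0234


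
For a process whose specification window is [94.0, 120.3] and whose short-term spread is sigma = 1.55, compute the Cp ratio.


Cp = (USL - LSL) / (6 * sigma)
= (120.3 - 94.0) / (6 * 1.55)
= 26.3000 / 9.3000
= 2.8280

2.8280


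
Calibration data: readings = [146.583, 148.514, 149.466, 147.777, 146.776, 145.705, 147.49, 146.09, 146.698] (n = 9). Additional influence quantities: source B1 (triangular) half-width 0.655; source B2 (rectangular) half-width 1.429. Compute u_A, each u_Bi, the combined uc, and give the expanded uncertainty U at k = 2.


mean = (146.583 + 148.514 + 149.466 + 147.777 + 146.776 + 145.705 + 147.49 + 146.09 + 146.698) / 9 = 147.2332222
s = sqrt(sum((x - mean)^2)/(n-1)) = 1.2014596
u_A = s / sqrt(n) = 1.2014596 / sqrt(9) = 0.40048653
u_B1 = 0.655 / sqrt(6) = 0.26740263
u_B2 = 1.429 / sqrt(3) = 0.82503353
uc = sqrt(0.40048653^2 + 0.26740263^2 + 0.82503353^2) = 0.95528737
U = k * uc = 2 * 0.95528737
U = 1.9106

1.9106


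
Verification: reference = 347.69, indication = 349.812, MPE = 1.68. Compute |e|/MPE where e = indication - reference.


e = indication - reference = 349.812 - 347.69 = 2.1220
|e| = 2.1220
ratio = |e| / MPE = 2.1220 / 1.68
ratio = 1.2631

1.2631


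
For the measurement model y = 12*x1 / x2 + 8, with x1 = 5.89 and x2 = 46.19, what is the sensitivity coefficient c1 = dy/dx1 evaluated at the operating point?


y = 12*x1 / x2 + 8
dy/dx1 = 12/x2
Evaluate at x2 = 46.19: c1 = 12 / 46.19
c1 = 0.2598

0.2598


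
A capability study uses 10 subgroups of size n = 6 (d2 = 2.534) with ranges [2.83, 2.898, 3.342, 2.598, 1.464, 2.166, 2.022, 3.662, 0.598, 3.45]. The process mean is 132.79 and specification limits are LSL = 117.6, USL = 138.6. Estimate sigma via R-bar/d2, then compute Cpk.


R_bar = (2.83 + 2.898 + 3.342 + 2.598 + 1.464 + 2.166 + 2.022 + 3.662 + 0.598 + 3.45) / 10 = 2.503
sigma = R_bar / d2 = 2.503 / 2.534 = 0.98776638
Cp = (USL - LSL)/(6*sigma) = (138.6 - 117.6)/(6*0.98776638) = 3.5433
Cpu = (138.6 - 132.79)/(3*0.98776638) = 1.9607
Cpl = (132.79 - 117.6)/(3*0.98776638) = 5.1260
Cpk = min(Cpu, Cpl) = 1.9607

1.9607


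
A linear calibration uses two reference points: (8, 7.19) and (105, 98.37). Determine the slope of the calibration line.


slope = (y2 - y1) / (x2 - x1)
= (98.37 - 7.19) / (105 - 8)
= 91.1800 / 97
= 0.9400

0.9400


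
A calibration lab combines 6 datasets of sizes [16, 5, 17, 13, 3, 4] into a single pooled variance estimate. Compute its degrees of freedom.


nu = sum_i (n_i - 1)
nu = ((16 - 1) + (5 - 1) + (17 - 1) + (13 - 1) + (3 - 1) + (4 - 1))
nu = 15 + 4 + 16 + 12 + 2 + 3
nu = 52

52


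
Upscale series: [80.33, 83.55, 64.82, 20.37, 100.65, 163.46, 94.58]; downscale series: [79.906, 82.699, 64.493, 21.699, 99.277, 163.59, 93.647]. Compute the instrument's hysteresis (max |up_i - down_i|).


|80.33 - 79.906| = 0.4240
|83.55 - 82.699| = 0.8510
|64.82 - 64.493| = 0.3270
|20.37 - 21.699| = 1.3290
|100.65 - 99.277| = 1.3730
|163.46 - 163.59| = 0.1300
|94.58 - 93.647| = 0.9330
hysteresis = max(diffs) = 1.3730

1.3730


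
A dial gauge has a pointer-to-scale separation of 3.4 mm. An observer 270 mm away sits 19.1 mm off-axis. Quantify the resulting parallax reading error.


error = h * offset / d
= 3.4 * 19.1 / 270
= 0.2405

0.2405


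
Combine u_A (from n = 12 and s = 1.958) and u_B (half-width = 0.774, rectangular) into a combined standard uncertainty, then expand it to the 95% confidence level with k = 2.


u_A = s / sqrt(n) = 1.958 / sqrt(12) = 0.56522591
u_B = half_width / sqrt(3) = 0.774 / sqrt(3) = 0.44686911
uc = sqrt(u_A^2 + u_B^2) = sqrt(0.56522591^2 + 0.44686911^2) = 0.72053614
U = k * uc = 2 * 0.72053614
U = 1.4411

1.4411


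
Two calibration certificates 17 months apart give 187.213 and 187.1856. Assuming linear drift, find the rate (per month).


rate = (v2 - v1) / months
= (187.1856 - 187.213) / 17
= -0.0274 / 17
= -0.0016

-0.0016


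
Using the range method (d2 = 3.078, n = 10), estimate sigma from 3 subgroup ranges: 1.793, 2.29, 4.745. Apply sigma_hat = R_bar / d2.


R_bar = (1.793 + 2.29 + 4.745) / 3
R_bar = 8.828 / 3 = 2.9426667
sigma_hat = R_bar / d2 = 2.9426667 / 3.078 = 0.9560

0.9560


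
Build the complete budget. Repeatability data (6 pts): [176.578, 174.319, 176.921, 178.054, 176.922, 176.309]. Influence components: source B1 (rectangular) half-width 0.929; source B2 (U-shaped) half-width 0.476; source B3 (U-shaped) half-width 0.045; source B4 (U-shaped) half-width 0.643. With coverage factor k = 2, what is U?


mean = (176.578 + 174.319 + 176.921 + 178.054 + 176.922 + 176.309) / 6 = 176.5171667
s = sqrt(sum((x - mean)^2)/(n-1)) = 1.2302682
u_A = s / sqrt(n) = 1.2302682 / sqrt(6) = 0.50225489
u_B1 = 0.929 / sqrt(3) = 0.5363584
u_B2 = 0.476 / sqrt(2) = 0.33658283
u_B3 = 0.045 / sqrt(2) = 0.031819805
u_B4 = 0.643 / sqrt(2) = 0.45466966
uc = sqrt(0.50225489^2 + 0.5363584^2 + 0.33658283^2 + 0.031819805^2 + 0.45466966^2) = 0.92788216
U = k * uc = 2 * 0.92788216
U = 1.8558

1.8558


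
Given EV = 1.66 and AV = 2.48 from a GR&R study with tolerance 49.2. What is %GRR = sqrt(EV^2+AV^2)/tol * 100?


GRR = sqrt(EV^2 + AV^2) = sqrt(1.66^2 + 2.48^2) = 2.9842922
%GRR = GRR / tol * 100 = 2.9842922 / 49.2 * 100
%GRR = 6.0656

6.0656


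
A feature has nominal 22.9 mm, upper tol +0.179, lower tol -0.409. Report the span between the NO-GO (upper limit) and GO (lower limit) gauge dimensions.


GO = nominal - lower_tol (smallest hole = maximum material condition)
GO = 22.9 - 0.409 = 22.491
NO-GO = nominal + upper_tol (largest hole = least material condition)
NO-GO = 22.9 + 0.179 = 23.079
spread = NO-GO - GO = 23.079 - 22.491 = 0.5880

0.5880


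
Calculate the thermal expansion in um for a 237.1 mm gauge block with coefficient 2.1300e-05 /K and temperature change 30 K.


dL = L * alpha * dT
= 237.1 * 2.1300e-05 * 30
= 0.1515069 mm
dL_um = 0.1515069 * 1000 = 151.5069 um

151.5069


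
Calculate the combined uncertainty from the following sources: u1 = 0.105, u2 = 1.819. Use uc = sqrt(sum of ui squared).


uc = sqrt(0.105^2 + 1.819^2)
uc = sqrt(3.319786)
uc = 1.8220

1.8220


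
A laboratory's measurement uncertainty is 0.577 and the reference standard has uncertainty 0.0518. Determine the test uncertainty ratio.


TUR = u_lab / u_ref
= 0.577 / 0.0518
= 11.1390

11.1390


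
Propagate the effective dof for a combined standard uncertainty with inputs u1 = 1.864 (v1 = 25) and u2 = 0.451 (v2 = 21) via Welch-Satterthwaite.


uc = sqrt(u1^2 + u2^2) = sqrt(1.864^2 + 0.451^2) = 1.9177844
v_eff = uc^4 / (u1^4/v1 + u2^4/v2)
= 1.9177844^4 / (1.864^4/25 + 0.451^4/21)
= 13.526926 / 0.48485499
v_eff = 27.8989

27.8989


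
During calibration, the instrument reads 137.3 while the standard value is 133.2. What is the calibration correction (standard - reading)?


Correction = standard - reading
= 133.2 - 137.3
= -4.1000

-4.1000


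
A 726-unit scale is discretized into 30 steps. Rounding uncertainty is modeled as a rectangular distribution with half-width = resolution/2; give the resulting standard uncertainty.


resolution = range / divisions
resolution = 726 / 30 = 24.2
u_res = resolution / (2*sqrt(3))
u_res = 24.2 / 3.4641016
u_res = 6.9859

6.9859


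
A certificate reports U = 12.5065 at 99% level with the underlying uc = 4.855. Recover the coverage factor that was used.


k = U / uc
k = 12.5065 / 4.855
k = 2.576

2.576


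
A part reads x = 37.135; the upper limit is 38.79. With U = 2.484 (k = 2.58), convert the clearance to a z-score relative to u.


u = U / k = 2.484 / 2.58 = 0.9627907
margin = |USL - x| = |38.79 - 37.135| = 1.655
z = margin / u = 1.655 / 0.9627907
z = 1.7190

1.7190


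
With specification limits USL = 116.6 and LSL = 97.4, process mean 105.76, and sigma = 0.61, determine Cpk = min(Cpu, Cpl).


Cpu = (USL - mean) / (3*sigma) = (116.6 - 105.76) / (3*0.61) = 5.9235
Cpl = (mean - LSL) / (3*sigma) = (105.76 - 97.4) / (3*0.61) = 4.5683
Cpk = min(Cpu, Cpl) = 4.5683

4.5683


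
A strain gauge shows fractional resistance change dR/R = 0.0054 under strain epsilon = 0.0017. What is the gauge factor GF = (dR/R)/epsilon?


GF = (dR/R) / epsilon
= 0.0054 / 0.0017
= 3.1765

3.1765


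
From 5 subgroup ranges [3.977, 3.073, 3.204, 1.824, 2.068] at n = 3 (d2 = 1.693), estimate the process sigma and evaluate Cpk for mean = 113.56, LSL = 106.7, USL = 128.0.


R_bar = (3.977 + 3.073 + 3.204 + 1.824 + 2.068) / 5 = 2.8292
sigma = R_bar / d2 = 2.8292 / 1.693 = 1.6711164
Cp = (USL - LSL)/(6*sigma) = (128.0 - 106.7)/(6*1.6711164) = 2.1243
Cpu = (128.0 - 113.56)/(3*1.6711164) = 2.8803
Cpl = (113.56 - 106.7)/(3*1.6711164) = 1.3683
Cpk = min(Cpu, Cpl) = 1.3683

1.3683


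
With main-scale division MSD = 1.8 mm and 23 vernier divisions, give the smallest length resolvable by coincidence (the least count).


LC = MSD / n_div
= 1.8 / 23
= 0.0783

0.0783


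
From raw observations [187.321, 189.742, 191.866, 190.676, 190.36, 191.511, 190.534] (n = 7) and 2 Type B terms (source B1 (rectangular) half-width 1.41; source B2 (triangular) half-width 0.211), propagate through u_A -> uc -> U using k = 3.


mean = (187.321 + 189.742 + 191.866 + 190.676 + 190.36 + 191.511 + 190.534) / 7 = 190.2871429
s = sqrt(sum((x - mean)^2)/(n-1)) = 1.4890297
u_A = s / sqrt(n) = 1.4890297 / sqrt(7) = 0.56280033
u_B1 = 1.41 / sqrt(3) = 0.81406388
u_B2 = 0.211 / sqrt(6) = 0.086140389
uc = sqrt(0.56280033^2 + 0.81406388^2 + 0.086140389^2) = 0.99341048
U = k * uc = 3 * 0.99341048
U = 2.9802

2.9802


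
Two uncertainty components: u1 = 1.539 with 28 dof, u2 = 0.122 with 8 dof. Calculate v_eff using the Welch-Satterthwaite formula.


uc = sqrt(u1^2 + u2^2) = sqrt(1.539^2 + 0.122^2) = 1.543828
v_eff = uc^4 / (u1^4/v1 + u2^4/v2)
= 1.543828^4 / (1.539^4/28 + 0.122^4/8)
= 5.6806189 / 0.20038097
v_eff = 28.3491

28.3491


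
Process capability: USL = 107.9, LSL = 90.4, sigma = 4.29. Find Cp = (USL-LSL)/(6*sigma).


Cp = (USL - LSL) / (6 * sigma)
= (107.9 - 90.4) / (6 * 4.29)
= 17.5000 / 25.7400
= 0.6799

0.6799


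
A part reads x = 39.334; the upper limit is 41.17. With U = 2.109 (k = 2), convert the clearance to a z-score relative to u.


u = U / k = 2.109 / 2 = 1.0545
margin = |USL - x| = |41.17 - 39.334| = 1.836
z = margin / u = 1.836 / 1.0545
z = 1.7411

1.7411


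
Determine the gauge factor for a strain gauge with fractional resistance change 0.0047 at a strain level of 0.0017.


GF = (dR/R) / epsilon
= 0.0047 / 0.0017
= 2.7647

2.7647


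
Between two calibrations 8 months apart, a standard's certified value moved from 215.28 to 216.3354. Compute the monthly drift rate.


rate = (v2 - v1) / months
= (216.3354 - 215.28) / 8
= 1.0554 / 8
= 0.1319

0.1319


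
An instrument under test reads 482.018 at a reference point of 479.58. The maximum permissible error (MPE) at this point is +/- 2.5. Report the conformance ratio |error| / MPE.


e = indication - reference = 482.018 - 479.58 = 2.4380
|e| = 2.4380
ratio = |e| / MPE = 2.4380 / 2.5
ratio = 0.9752

0.9752


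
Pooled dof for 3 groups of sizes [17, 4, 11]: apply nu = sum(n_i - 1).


nu = sum_i (n_i - 1)
nu = ((17 - 1) + (4 - 1) + (11 - 1))
nu = 16 + 3 + 10
nu = 29

29


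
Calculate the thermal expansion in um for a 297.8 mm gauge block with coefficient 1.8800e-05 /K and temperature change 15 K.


dL = L * alpha * dT
= 297.8 * 1.8800e-05 * 15
= 0.0839796 mm
dL_um = 0.0839796 * 1000 = 83.9796 um

83.9796


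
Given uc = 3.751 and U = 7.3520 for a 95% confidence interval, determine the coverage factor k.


k = U / uc
k = 7.3520 / 3.751
k = 1.96

1.96


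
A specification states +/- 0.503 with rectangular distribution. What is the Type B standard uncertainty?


u_B = half_width / sqrt(3)
u_B = 0.503 / 1.7320508
u_B = 0.2904

0.2904


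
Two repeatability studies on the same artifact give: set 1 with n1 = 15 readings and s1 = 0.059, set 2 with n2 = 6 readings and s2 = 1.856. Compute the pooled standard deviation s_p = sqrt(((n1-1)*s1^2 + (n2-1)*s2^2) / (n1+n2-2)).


s_p = sqrt(((n1-1)*s1^2 + (n2-1)*s2^2) / (n1+n2-2))
numerator = (15-1)*0.059^2 + (6-1)*1.856^2 = 0.048734 + 17.22368 = 17.272414
denominator = 15 + 6 - 2 = 19
s_p^2 = 17.272414 / 19 = 0.90907442
s_p = sqrt(0.90907442) = 0.9535

0.9535


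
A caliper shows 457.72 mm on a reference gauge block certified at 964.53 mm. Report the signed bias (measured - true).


Systematic error = measured - true
= 457.72 - 964.53
= -506.8100

-506.8100


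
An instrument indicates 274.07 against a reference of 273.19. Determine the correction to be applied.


Correction = standard - reading
= 273.19 - 274.07
= -0.8800

-0.8800


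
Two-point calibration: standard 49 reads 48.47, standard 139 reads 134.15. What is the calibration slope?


slope = (y2 - y1) / (x2 - x1)
= (134.15 - 48.47) / (139 - 49)
= 85.6800 / 90
= 0.9520

0.9520


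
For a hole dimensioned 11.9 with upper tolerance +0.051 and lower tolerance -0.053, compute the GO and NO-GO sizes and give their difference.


GO = nominal - lower_tol (smallest hole = maximum material condition)
GO = 11.9 - 0.053 = 11.847
NO-GO = nominal + upper_tol (largest hole = least material condition)
NO-GO = 11.9 + 0.051 = 11.951
spread = NO-GO - GO = 11.951 - 11.847 = 0.1040

0.1040


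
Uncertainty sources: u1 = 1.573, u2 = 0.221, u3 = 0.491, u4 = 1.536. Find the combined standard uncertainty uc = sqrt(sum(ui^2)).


uc = sqrt(1.573^2 + 0.221^2 + 0.491^2 + 1.536^2)
uc = sqrt(5.123547)
uc = 2.2635

2.2635


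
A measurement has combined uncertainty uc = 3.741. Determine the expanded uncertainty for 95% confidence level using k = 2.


U = k * uc
U = 2 * 3.741
U = 7.4820

7.4820


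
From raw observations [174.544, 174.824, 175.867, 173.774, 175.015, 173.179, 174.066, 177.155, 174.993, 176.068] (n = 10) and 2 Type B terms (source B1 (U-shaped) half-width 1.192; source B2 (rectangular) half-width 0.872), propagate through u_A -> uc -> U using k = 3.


mean = (174.544 + 174.824 + 175.867 + 173.774 + 175.015 + 173.179 + 174.066 + 177.155 + 174.993 + 176.068) / 10 = 174.9485
s = sqrt(sum((x - mean)^2)/(n-1)) = 1.1757019
u_A = s / sqrt(n) = 1.1757019 / sqrt(10) = 0.37178959
u_B1 = 1.192 / sqrt(2) = 0.84287128
u_B2 = 0.872 / sqrt(3) = 0.50344943
uc = sqrt(0.37178959^2 + 0.84287128^2 + 0.50344943^2) = 1.0498194
U = k * uc = 3 * 1.0498194
U = 3.1495

3.1495


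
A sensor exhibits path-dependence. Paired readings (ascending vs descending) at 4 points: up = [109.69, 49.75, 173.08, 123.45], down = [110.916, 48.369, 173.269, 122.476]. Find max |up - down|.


|109.69 - 110.916| = 1.2260
|49.75 - 48.369| = 1.3810
|173.08 - 173.269| = 0.1890
|123.45 - 122.476| = 0.9740
hysteresis = max(diffs) = 1.3810

1.3810


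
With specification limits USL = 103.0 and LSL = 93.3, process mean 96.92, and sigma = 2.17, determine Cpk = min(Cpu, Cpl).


Cpu = (USL - mean) / (3*sigma) = (103.0 - 96.92) / (3*2.17) = 0.9339
Cpl = (mean - LSL) / (3*sigma) = (96.92 - 93.3) / (3*2.17) = 0.5561
Cpk = min(Cpu, Cpl) = 0.5561

0.5561


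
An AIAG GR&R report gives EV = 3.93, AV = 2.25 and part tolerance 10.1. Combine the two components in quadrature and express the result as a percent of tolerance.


GRR = sqrt(EV^2 + AV^2) = sqrt(3.93^2 + 2.25^2) = 4.5285097
%GRR = GRR / tol * 100 = 4.5285097 / 10.1 * 100
%GRR = 44.8367

44.8367


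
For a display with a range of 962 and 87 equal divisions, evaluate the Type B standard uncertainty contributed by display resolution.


resolution = range / divisions
resolution = 962 / 87 = 11.057471
u_res = resolution / (2*sqrt(3))
u_res = 11.057471 / 3.4641016
u_res = 3.1920

3.1920


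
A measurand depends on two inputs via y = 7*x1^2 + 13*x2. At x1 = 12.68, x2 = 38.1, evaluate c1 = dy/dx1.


y = 7*x1^2 + 13*x2
dy/dx1 = 2*7*x1
Evaluate at x1 = 12.68: c1 = 14 * 12.68
c1 = 177.5200

177.5200


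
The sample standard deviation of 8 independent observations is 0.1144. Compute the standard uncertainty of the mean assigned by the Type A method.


u_A = s / sqrt(n)
u_A = 0.1144 / sqrt(8)
u_A = 0.1144 / 2.8284271
u_A = 0.0404

0.0404


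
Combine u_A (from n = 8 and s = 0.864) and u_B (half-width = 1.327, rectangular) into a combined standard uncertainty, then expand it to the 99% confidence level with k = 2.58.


u_A = s / sqrt(n) = 0.864 / sqrt(8) = 0.30547013
u_B = half_width / sqrt(3) = 1.327 / sqrt(3) = 0.76614381
uc = sqrt(u_A^2 + u_B^2) = sqrt(0.30547013^2 + 0.76614381^2) = 0.82479594
U = k * uc = 2.58 * 0.82479594
U = 2.1280

2.1280


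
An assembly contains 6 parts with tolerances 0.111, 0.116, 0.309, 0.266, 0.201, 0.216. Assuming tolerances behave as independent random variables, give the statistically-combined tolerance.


RSS = sqrt(0.111^2 + 0.116^2 + 0.309^2 + 0.266^2 + 0.201^2 + 0.216^2)
= sqrt(0.279071)
= 0.5283

0.5283


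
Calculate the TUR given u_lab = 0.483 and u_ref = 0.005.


TUR = u_lab / u_ref
= 0.483 / 0.005
= 96.6000

96.6000


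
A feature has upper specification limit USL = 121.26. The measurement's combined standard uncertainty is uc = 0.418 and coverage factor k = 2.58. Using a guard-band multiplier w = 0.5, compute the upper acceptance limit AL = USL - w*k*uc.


U = k * uc = 2.58 * 0.418 = 1.07844
guard band g = w * U = 0.5 * 1.07844 = 0.53922
AL = USL - g = 121.26 - 0.53922
AL = 120.7208

120.7208


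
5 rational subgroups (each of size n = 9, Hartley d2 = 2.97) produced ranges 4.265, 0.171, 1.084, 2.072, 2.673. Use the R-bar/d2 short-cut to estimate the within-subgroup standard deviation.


R_bar = (4.265 + 0.171 + 1.084 + 2.072 + 2.673) / 5
R_bar = 10.265 / 5 = 2.053
sigma_hat = R_bar / d2 = 2.053 / 2.97 = 0.6912

0.6912


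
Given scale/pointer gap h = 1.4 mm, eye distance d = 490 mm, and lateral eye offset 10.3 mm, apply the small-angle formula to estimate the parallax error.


error = h * offset / d
= 1.4 * 10.3 / 490
= 0.0294

0.0294


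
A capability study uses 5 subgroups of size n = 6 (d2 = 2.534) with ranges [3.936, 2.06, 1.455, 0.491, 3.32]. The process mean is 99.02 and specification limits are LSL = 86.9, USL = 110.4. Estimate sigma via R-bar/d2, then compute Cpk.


R_bar = (3.936 + 2.06 + 1.455 + 0.491 + 3.32) / 5 = 2.2524
sigma = R_bar / d2 = 2.2524 / 2.534 = 0.88887135
Cp = (USL - LSL)/(6*sigma) = (110.4 - 86.9)/(6*0.88887135) = 4.4063
Cpu = (110.4 - 99.02)/(3*0.88887135) = 4.2676
Cpl = (99.02 - 86.9)/(3*0.88887135) = 4.5451
Cpk = min(Cpu, Cpl) = 4.2676

4.2676


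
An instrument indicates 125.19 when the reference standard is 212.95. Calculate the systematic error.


Systematic error = measured - true
= 125.19 - 212.95
= -87.7600

-87.7600


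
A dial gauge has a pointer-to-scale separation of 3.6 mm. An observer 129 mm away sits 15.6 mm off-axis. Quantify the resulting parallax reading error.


error = h * offset / d
= 3.6 * 15.6 / 129
= 0.4353

0.4353


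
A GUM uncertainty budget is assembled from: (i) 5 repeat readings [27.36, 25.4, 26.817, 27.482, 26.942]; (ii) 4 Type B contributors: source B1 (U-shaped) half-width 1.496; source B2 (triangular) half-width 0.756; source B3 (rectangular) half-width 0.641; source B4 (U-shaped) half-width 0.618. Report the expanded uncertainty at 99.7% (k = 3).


mean = (27.36 + 25.4 + 26.817 + 27.482 + 26.942) / 5 = 26.8002
s = sqrt(sum((x - mean)^2)/(n-1)) = 0.8305385
u_A = s / sqrt(n) = 0.8305385 / sqrt(5) = 0.37142811
u_B1 = 1.496 / sqrt(2) = 1.0578317
u_B2 = 0.756 / sqrt(6) = 0.30863571
u_B3 = 0.641 / sqrt(3) = 0.37008152
u_B4 = 0.618 / sqrt(2) = 0.43699199
uc = sqrt(0.37142811^2 + 1.0578317^2 + 0.30863571^2 + 0.37008152^2 + 0.43699199^2) = 1.2962041
U = k * uc = 3 * 1.2962041
U = 3.8886

3.8886


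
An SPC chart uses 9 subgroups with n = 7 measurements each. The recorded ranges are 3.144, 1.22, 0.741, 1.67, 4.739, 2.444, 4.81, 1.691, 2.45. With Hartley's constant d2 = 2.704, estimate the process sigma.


R_bar = (3.144 + 1.22 + 0.741 + 1.67 + 4.739 + 2.444 + 4.81 + 1.691 + 2.45) / 9
R_bar = 22.909 / 9 = 2.5454444
sigma_hat = R_bar / d2 = 2.5454444 / 2.704 = 0.9414

0.9414


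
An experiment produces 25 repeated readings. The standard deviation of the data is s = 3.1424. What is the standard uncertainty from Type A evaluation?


u_A = s / sqrt(n)
u_A = 3.1424 / sqrt(25)
u_A = 3.1424 / 5
u_A = 0.6285

0.6285


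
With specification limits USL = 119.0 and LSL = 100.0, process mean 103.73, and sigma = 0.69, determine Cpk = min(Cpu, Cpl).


Cpu = (USL - mean) / (3*sigma) = (119.0 - 103.73) / (3*0.69) = 7.3768
Cpl = (mean - LSL) / (3*sigma) = (103.73 - 100.0) / (3*0.69) = 1.8019
Cpk = min(Cpu, Cpl) = 1.8019

1.8019


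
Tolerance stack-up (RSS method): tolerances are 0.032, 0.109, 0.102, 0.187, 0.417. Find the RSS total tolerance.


RSS = sqrt(0.032^2 + 0.109^2 + 0.102^2 + 0.187^2 + 0.417^2)
= sqrt(0.232167)
= 0.4818

0.4818


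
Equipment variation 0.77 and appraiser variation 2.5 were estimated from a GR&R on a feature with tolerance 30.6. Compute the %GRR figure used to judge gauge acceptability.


GRR = sqrt(EV^2 + AV^2) = sqrt(0.77^2 + 2.5^2) = 2.6158937
%GRR = GRR / tol * 100 = 2.6158937 / 30.6 * 100
%GRR = 8.5487

8.5487


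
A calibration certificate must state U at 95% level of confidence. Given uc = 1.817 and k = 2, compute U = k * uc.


U = k * uc
U = 2 * 1.817
U = 3.6340

3.6340


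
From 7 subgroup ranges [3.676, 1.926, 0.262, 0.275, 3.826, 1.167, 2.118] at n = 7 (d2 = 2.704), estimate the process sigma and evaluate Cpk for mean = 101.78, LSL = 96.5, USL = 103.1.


R_bar = (3.676 + 1.926 + 0.262 + 0.275 + 3.826 + 1.167 + 2.118) / 7 = 1.8928571
sigma = R_bar / d2 = 1.8928571 / 2.704 = 0.70002112
Cp = (USL - LSL)/(6*sigma) = (103.1 - 96.5)/(6*0.70002112) = 1.5714
Cpu = (103.1 - 101.78)/(3*0.70002112) = 0.6286
Cpl = (101.78 - 96.5)/(3*0.70002112) = 2.5142
Cpk = min(Cpu, Cpl) = 0.6286

0.6286


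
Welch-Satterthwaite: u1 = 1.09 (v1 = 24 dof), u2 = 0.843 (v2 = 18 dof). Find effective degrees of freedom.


uc = sqrt(u1^2 + u2^2) = sqrt(1.09^2 + 0.843^2) = 1.377951
v_eff = uc^4 / (u1^4/v1 + u2^4/v2)
= 1.377951^4 / (1.09^4/24 + 0.843^4/18)
= 3.6052476 / 0.086872678
v_eff = 41.5004

41.5004


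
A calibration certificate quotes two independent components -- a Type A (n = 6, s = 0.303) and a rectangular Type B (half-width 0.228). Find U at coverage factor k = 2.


u_A = s / sqrt(n) = 0.303 / sqrt(6) = 0.12369923
u_B = half_width / sqrt(3) = 0.228 / sqrt(3) = 0.13163586
uc = sqrt(u_A^2 + u_B^2) = sqrt(0.12369923^2 + 0.13163586^2) = 0.18063637
U = k * uc = 2 * 0.18063637
U = 0.3613

0.3613


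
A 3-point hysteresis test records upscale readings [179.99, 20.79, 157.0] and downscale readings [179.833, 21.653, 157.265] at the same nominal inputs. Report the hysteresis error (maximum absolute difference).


|179.99 - 179.833| = 0.1570
|20.79 - 21.653| = 0.8630
|157.0 - 157.265| = 0.2650
hysteresis = max(diffs) = 0.8630

0.8630


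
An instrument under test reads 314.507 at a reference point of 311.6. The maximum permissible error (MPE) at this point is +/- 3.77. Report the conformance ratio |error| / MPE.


e = indication - reference = 314.507 - 311.6 = 2.9070
|e| = 2.9070
ratio = |e| / MPE = 2.9070 / 3.77
ratio = 0.7711

0.7711


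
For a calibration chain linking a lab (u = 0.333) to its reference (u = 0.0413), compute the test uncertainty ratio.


TUR = u_lab / u_ref
= 0.333 / 0.0413
= 8.0630

8.0630


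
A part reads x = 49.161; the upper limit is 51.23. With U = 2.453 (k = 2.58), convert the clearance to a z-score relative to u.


u = U / k = 2.453 / 2.58 = 0.95077519
margin = |USL - x| = |51.23 - 49.161| = 2.069
z = margin / u = 2.069 / 0.95077519
z = 2.1761

2.1761


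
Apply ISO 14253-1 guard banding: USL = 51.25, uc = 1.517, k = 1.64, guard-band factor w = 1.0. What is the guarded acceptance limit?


U = k * uc = 1.64 * 1.517 = 2.48788
guard band g = w * U = 1.0 * 2.48788 = 2.48788
AL = USL - g = 51.25 - 2.48788
AL = 48.7621

48.7621


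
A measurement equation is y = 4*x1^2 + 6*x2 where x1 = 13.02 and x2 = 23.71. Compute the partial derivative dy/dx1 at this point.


y = 4*x1^2 + 6*x2
dy/dx1 = 2*4*x1
Evaluate at x1 = 13.02: c1 = 8 * 13.02
c1 = 104.1600

104.1600


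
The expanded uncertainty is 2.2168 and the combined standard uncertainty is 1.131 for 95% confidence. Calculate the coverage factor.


k = U / uc
k = 2.2168 / 1.131
k = 1.96

1.96


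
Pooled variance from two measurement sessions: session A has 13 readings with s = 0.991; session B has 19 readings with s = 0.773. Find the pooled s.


s_p = sqrt(((n1-1)*s1^2 + (n2-1)*s2^2) / (n1+n2-2))
numerator = (13-1)*0.991^2 + (19-1)*0.773^2 = 11.784972 + 10.755522 = 22.540494
denominator = 13 + 19 - 2 = 30
s_p^2 = 22.540494 / 30 = 0.7513498
s_p = sqrt(0.7513498) = 0.8668

0.8668


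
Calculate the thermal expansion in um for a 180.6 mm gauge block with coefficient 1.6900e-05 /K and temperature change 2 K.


dL = L * alpha * dT
= 180.6 * 1.6900e-05 * 2
= 0.0061043 mm
dL_um = 0.0061043 * 1000 = 6.1043 um

6.1043


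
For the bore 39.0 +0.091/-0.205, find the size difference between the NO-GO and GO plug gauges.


GO = nominal - lower_tol (smallest hole = maximum material condition)
GO = 39.0 - 0.205 = 38.795
NO-GO = nominal + upper_tol (largest hole = least material condition)
NO-GO = 39.0 + 0.091 = 39.091
spread = NO-GO - GO = 39.091 - 38.795 = 0.2960

0.2960


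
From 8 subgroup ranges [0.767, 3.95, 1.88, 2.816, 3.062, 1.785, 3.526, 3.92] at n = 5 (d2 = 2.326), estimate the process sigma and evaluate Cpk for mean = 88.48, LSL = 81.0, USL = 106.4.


R_bar = (0.767 + 3.95 + 1.88 + 2.816 + 3.062 + 1.785 + 3.526 + 3.92) / 8 = 2.71325
sigma = R_bar / d2 = 2.71325 / 2.326 = 1.1664875
Cp = (USL - LSL)/(6*sigma) = (106.4 - 81.0)/(6*1.1664875) = 3.6291
Cpu = (106.4 - 88.48)/(3*1.1664875) = 5.1208
Cpl = (88.48 - 81.0)/(3*1.1664875) = 2.1375
Cpk = min(Cpu, Cpl) = 2.1375

2.1375


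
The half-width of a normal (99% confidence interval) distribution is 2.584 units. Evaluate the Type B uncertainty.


u_B = half_width / 2.576
u_B = 2.584 / 2.576
u_B = 1.0031

1.0031


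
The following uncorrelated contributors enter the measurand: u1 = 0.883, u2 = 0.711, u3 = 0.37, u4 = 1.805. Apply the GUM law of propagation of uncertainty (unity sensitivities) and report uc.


uc = sqrt(0.883^2 + 0.711^2 + 0.37^2 + 1.805^2)
uc = sqrt(4.680135)
uc = 2.1634

2.1634


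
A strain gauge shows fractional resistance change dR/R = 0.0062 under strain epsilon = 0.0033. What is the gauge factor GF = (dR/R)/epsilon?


GF = (dR/R) / epsilon
= 0.0062 / 0.0033
= 1.8788

1.8788


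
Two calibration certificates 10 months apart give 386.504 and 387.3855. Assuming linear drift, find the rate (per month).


rate = (v2 - v1) / months
= (387.3855 - 386.504) / 10
= 0.8815 / 10
= 0.0881

0.0881


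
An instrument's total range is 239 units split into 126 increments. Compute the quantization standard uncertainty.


resolution = range / divisions
resolution = 239 / 126 = 1.8968254
u_res = resolution / (2*sqrt(3))
u_res = 1.8968254 / 3.4641016
u_res = 0.5476

0.5476


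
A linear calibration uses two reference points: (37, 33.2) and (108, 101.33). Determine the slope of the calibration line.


slope = (y2 - y1) / (x2 - x1)
= (101.33 - 33.2) / (108 - 37)
= 68.1300 / 71
= 0.9596

0.9596


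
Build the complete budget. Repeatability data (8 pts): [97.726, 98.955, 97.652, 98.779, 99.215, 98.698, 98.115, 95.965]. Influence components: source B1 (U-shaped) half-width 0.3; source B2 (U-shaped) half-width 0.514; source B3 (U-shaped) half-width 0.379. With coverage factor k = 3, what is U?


mean = (97.726 + 98.955 + 97.652 + 98.779 + 99.215 + 98.698 + 98.115 + 95.965) / 8 = 98.138125
s = sqrt(sum((x - mean)^2)/(n-1)) = 1.0474661
u_A = s / sqrt(n) = 1.0474661 / sqrt(8) = 0.37033519
u_B1 = 0.3 / sqrt(2) = 0.21213203
u_B2 = 0.514 / sqrt(2) = 0.36345289
u_B3 = 0.379 / sqrt(2) = 0.26799347
uc = sqrt(0.37033519^2 + 0.21213203^2 + 0.36345289^2 + 0.26799347^2) = 0.62134262
U = k * uc = 3 * 0.62134262
U = 1.8640

1.8640


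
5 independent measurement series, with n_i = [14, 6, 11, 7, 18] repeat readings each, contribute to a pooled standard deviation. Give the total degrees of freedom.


nu = sum_i (n_i - 1)
nu = ((14 - 1) + (6 - 1) + (11 - 1) + (7 - 1) + (18 - 1))
nu = 13 + 5 + 10 + 6 + 17
nu = 51

51


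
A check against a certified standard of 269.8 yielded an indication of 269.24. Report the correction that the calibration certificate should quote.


Correction = standard - reading
= 269.8 - 269.24
= 0.5600

0.5600


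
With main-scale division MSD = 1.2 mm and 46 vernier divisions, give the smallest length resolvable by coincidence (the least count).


LC = MSD / n_div
= 1.2 / 46
= 0.0261

0.0261


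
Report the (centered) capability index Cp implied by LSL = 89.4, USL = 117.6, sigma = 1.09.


Cp = (USL - LSL) / (6 * sigma)
= (117.6 - 89.4) / (6 * 1.09)
= 28.2000 / 6.5400
= 4.3119

4.3119


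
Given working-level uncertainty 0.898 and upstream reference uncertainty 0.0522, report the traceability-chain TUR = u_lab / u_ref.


TUR = u_lab / u_ref
= 0.898 / 0.0522
= 17.2031

17.2031


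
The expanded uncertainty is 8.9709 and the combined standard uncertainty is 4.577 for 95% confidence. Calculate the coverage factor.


k = U / uc
k = 8.9709 / 4.577
k = 1.96

1.96


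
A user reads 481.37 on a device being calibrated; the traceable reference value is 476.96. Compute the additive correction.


Correction = standard - reading
= 476.96 - 481.37
= -4.4100

-4.4100


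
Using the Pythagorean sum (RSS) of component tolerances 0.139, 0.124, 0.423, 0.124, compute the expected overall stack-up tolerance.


RSS = sqrt(0.139^2 + 0.124^2 + 0.423^2 + 0.124^2)
= sqrt(0.229002)
= 0.4785

0.4785


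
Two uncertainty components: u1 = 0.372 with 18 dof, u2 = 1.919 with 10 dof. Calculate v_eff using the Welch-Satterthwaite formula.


uc = sqrt(u1^2 + u2^2) = sqrt(0.372^2 + 1.919^2) = 1.9547238
v_eff = uc^4 / (u1^4/v1 + u2^4/v2)
= 1.9547238^4 / (0.372^4/18 + 1.919^4/10)
= 14.599622 / 1.3571894
v_eff = 10.7572

10.7572


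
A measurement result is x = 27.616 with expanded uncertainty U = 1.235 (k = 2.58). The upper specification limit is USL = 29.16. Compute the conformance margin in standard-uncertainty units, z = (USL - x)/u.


u = U / k = 1.235 / 2.58 = 0.47868217
margin = |USL - x| = |29.16 - 27.616| = 1.544
z = margin / u = 1.544 / 0.47868217
z = 3.2255

3.2255


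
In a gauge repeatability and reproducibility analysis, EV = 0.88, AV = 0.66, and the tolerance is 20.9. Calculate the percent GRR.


GRR = sqrt(EV^2 + AV^2) = sqrt(0.88^2 + 0.66^2) = 1.1
%GRR = GRR / tol * 100 = 1.1 / 20.9 * 100
%GRR = 5.2632

5.2632


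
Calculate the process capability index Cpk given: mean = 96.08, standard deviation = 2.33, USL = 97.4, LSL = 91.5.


Cpu = (USL - mean) / (3*sigma) = (97.4 - 96.08) / (3*2.33) = 0.1888
Cpl = (mean - LSL) / (3*sigma) = (96.08 - 91.5) / (3*2.33) = 0.6552
Cpk = min(Cpu, Cpl) = 0.1888

0.1888


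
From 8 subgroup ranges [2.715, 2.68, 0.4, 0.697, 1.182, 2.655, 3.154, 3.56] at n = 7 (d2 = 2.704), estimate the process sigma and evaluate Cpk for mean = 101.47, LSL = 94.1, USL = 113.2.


R_bar = (2.715 + 2.68 + 0.4 + 0.697 + 1.182 + 2.655 + 3.154 + 3.56) / 8 = 2.130375
sigma = R_bar / d2 = 2.130375 / 2.704 = 0.78786058
Cp = (USL - LSL)/(6*sigma) = (113.2 - 94.1)/(6*0.78786058) = 4.0405
Cpu = (113.2 - 101.47)/(3*0.78786058) = 4.9628
Cpl = (101.47 - 94.1)/(3*0.78786058) = 3.1181
Cpk = min(Cpu, Cpl) = 3.1181

3.1181


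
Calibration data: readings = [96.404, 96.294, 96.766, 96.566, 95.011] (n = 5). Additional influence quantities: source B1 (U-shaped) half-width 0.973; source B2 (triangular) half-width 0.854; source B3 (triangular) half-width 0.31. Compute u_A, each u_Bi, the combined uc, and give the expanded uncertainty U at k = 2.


mean = (96.404 + 96.294 + 96.766 + 96.566 + 95.011) / 5 = 96.2082
s = sqrt(sum((x - mean)^2)/(n-1)) = 0.69248625
u_A = s / sqrt(n) = 0.69248625 / sqrt(5) = 0.30968927
u_B1 = 0.973 / sqrt(2) = 0.6880149
u_B2 = 0.854 / sqrt(6) = 0.34864404
u_B3 = 0.31 / sqrt(6) = 0.12655697
uc = sqrt(0.30968927^2 + 0.6880149^2 + 0.34864404^2 + 0.12655697^2) = 0.84073853
U = k * uc = 2 * 0.84073853
U = 1.6815

1.6815


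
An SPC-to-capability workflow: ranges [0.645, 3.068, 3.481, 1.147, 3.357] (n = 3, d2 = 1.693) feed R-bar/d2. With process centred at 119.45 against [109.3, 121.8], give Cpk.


R_bar = (0.645 + 3.068 + 3.481 + 1.147 + 3.357) / 5 = 2.3396
sigma = R_bar / d2 = 2.3396 / 1.693 = 1.3819256
Cp = (USL - LSL)/(6*sigma) = (121.8 - 109.3)/(6*1.3819256) = 1.5076
Cpu = (121.8 - 119.45)/(3*1.3819256) = 0.5668
Cpl = (119.45 - 109.3)/(3*1.3819256) = 2.4483
Cpk = min(Cpu, Cpl) = 0.5668

0.5668


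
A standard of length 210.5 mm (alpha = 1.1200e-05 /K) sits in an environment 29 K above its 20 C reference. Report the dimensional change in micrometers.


dL = L * alpha * dT
= 210.5 * 1.1200e-05 * 29
= 0.0683704 mm
dL_um = 0.0683704 * 1000 = 68.3704 um

68.3704


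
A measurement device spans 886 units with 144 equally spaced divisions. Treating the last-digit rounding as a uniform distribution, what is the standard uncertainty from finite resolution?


resolution = range / divisions
resolution = 886 / 144 = 6.1527778
u_res = resolution / (2*sqrt(3))
u_res = 6.1527778 / 3.4641016
u_res = 1.7762

1.7762


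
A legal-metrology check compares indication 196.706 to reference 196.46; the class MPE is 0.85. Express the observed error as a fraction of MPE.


e = indication - reference = 196.706 - 196.46 = 0.2460
|e| = 0.2460
ratio = |e| / MPE = 0.2460 / 0.85
ratio = 0.2894

0.2894


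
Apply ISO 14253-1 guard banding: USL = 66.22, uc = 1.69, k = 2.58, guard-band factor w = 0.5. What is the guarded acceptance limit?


U = k * uc = 2.58 * 1.69 = 4.3602
guard band g = w * U = 0.5 * 4.3602 = 2.1801
AL = USL - g = 66.22 - 2.1801
AL = 64.0399

64.0399


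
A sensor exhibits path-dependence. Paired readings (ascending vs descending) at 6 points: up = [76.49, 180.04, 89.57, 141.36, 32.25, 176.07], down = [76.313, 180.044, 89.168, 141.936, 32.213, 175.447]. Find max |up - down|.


|76.49 - 76.313| = 0.1770
|180.04 - 180.044| = 0.0040
|89.57 - 89.168| = 0.4020
|141.36 - 141.936| = 0.5760
|32.25 - 32.213| = 0.0370
|176.07 - 175.447| = 0.6230
hysteresis = max(diffs) = 0.6230

0.6230


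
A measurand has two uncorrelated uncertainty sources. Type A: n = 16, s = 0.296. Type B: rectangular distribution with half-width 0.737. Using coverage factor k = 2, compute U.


u_A = s / sqrt(n) = 0.296 / sqrt(16) = 0.074
u_B = half_width / sqrt(3) = 0.737 / sqrt(3) = 0.42550715
uc = sqrt(u_A^2 + u_B^2) = sqrt(0.074^2 + 0.42550715^2) = 0.43189389
U = k * uc = 2 * 0.43189389
U = 0.8638

0.8638


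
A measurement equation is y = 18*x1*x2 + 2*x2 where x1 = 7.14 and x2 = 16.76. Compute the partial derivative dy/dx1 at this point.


y = 18*x1*x2 + 2*x2
dy/dx1 = 18*x2
Evaluate at x2 = 16.76: c1 = 18 * 16.76
c1 = 301.6800

301.6800


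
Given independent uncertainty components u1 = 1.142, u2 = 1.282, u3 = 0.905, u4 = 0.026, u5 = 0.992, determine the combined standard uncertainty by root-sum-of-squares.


uc = sqrt(1.142^2 + 1.282^2 + 0.905^2 + 0.026^2 + 0.992^2)
uc = sqrt(4.751453)
uc = 2.1798

2.1798


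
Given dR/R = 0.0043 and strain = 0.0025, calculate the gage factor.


GF = (dR/R) / epsilon
= 0.0043 / 0.0025
= 1.7200

1.7200


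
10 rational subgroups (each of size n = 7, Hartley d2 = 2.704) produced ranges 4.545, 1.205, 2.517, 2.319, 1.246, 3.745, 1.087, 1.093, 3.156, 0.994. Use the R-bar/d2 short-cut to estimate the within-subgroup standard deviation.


R_bar = (4.545 + 1.205 + 2.517 + 2.319 + 1.246 + 3.745 + 1.087 + 1.093 + 3.156 + 0.994) / 10
R_bar = 21.907 / 10 = 2.1907
sigma_hat = R_bar / d2 = 2.1907 / 2.704 = 0.8102

0.8102


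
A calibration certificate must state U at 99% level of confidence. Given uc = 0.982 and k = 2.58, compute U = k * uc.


U = k * uc
U = 2.58 * 0.982
U = 2.5336

2.5336


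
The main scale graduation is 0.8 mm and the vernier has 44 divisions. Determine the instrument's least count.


LC = MSD / n_div
= 0.8 / 44
= 0.0182

0.0182


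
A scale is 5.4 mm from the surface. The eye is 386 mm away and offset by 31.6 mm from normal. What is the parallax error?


error = h * offset / d
= 5.4 * 31.6 / 386
= 0.4421

0.4421


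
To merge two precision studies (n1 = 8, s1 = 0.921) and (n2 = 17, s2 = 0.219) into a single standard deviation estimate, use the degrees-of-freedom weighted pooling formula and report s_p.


s_p = sqrt(((n1-1)*s1^2 + (n2-1)*s2^2) / (n1+n2-2))
numerator = (8-1)*0.921^2 + (17-1)*0.219^2 = 5.937687 + 0.767376 = 6.705063
denominator = 8 + 17 - 2 = 23
s_p^2 = 6.705063 / 23 = 0.29152448
s_p = sqrt(0.29152448) = 0.5399

0.5399


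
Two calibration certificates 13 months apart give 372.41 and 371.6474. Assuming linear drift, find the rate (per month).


rate = (v2 - v1) / months
= (371.6474 - 372.41) / 13
= -0.7626 / 13
= -0.0587

-0.0587
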